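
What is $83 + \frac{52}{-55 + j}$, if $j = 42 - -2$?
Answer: $\frac{861}{11} \approx 78.273$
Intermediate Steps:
$j = 44$ ($j = 42 + 2 = 44$)
$83 + \frac{52}{-55 + j} = 83 + \frac{52}{-55 + 44} = 83 + \frac{52}{-11} = 83 + 52 \left(- \frac{1}{11}\right) = 83 - \frac{52}{11} = \frac{861}{11}$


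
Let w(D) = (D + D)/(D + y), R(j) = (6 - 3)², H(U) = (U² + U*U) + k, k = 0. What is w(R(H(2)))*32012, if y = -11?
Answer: -288108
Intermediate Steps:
H(U) = 2*U² (H(U) = (U² + U*U) + 0 = (U² + U²) + 0 = 2*U² + 0 = 2*U²)
R(j) = 9 (R(j) = 3² = 9)
w(D) = 2*D/(-11 + D) (w(D) = (D + D)/(D - 11) = (2*D)/(-11 + D) = 2*D/(-11 + D))
w(R(H(2)))*32012 = (2*9/(-11 + 9))*32012 = (2*9/(-2))*32012 = (2*9*(-½))*32012 = -9*32012 = -288108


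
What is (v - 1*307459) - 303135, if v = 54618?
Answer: -555976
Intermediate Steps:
(v - 1*307459) - 303135 = (54618 - 1*307459) - 303135 = (54618 - 307459) - 303135 = -252841 - 303135 = -555976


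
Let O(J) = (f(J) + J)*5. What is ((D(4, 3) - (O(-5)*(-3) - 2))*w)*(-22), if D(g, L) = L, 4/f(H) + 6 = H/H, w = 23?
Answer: 41492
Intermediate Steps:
f(H) = -⅘ (f(H) = 4/(-6 + H/H) = 4/(-6 + 1) = 4/(-5) = 4*(-⅕) = -⅘)
O(J) = -4 + 5*J (O(J) = (-⅘ + J)*5 = -4 + 5*J)
((D(4, 3) - (O(-5)*(-3) - 2))*w)*(-22) = ((3 - ((-4 + 5*(-5))*(-3) - 2))*23)*(-22) = ((3 - ((-4 - 25)*(-3) - 2))*23)*(-22) = ((3 - (-29*(-3) - 2))*23)*(-22) = ((3 - (87 - 2))*23)*(-22) = ((3 - 1*85)*23)*(-22) = ((3 - 85)*23)*(-22) = -82*23*(-22) = -1886*(-22) = 41492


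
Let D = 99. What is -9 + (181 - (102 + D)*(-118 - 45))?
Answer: 32935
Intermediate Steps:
-9 + (181 - (102 + D)*(-118 - 45)) = -9 + (181 - (102 + 99)*(-118 - 45)) = -9 + (181 - 201*(-163)) = -9 + (181 - 1*(-32763)) = -9 + (181 + 32763) = -9 + 32944 = 32935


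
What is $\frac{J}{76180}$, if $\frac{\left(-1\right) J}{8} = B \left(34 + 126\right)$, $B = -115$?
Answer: $\frac{7360}{3809} \approx 1.9323$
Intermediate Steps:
$J = 147200$ ($J = - 8 \left(- 115 \left(34 + 126\right)\right) = - 8 \left(\left(-115\right) 160\right) = \left(-8\right) \left(-18400\right) = 147200$)
$\frac{J}{76180} = \frac{147200}{76180} = 147200 \cdot \frac{1}{76180} = \frac{7360}{3809}$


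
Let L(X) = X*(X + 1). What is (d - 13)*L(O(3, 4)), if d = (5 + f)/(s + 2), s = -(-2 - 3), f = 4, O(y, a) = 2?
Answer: -492/7 ≈ -70.286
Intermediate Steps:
s = 5 (s = -1*(-5) = 5)
L(X) = X*(1 + X)
d = 9/7 (d = (5 + 4)/(5 + 2) = 9/7 ≈ 1.2857)
(d - 13)*L(O(3, 4)) = (9/7 - 13)*(2*(1 + 2)) = -164*3/7 = -82/7*6 = -492/7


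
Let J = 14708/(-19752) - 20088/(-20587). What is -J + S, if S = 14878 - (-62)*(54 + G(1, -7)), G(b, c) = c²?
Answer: 2161645101839/101658606 ≈ 21264.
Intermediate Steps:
S = 21264 (S = 14878 - (-62)*(54 + (-7)²) = 14878 - (-62)*(54 + 49) = 14878 - (-62)*103 = 14878 - 1*(-6386) = 14878 + 6386 = 21264)
J = 23496145/101658606 (J = 14708*(-1/19752) - 20088*(-1/20587) = -3677/4938 + 20088/20587 = 23496145/101658606 ≈ 0.23113)
-J + S = -1*23496145/101658606 + 21264 = -23496145/101658606 + 21264 = 2161645101839/101658606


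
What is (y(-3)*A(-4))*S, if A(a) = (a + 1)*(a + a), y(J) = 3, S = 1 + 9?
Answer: 720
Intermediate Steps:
S = 10
A(a) = 2*a*(1 + a) (A(a) = (1 + a)*(2*a) = 2*a*(1 + a))
(y(-3)*A(-4))*S = (3*(2*(-4)*(1 - 4)))*10 = (3*(2*(-4)*(-3)))*10 = (3*24)*10 = 72*10 = 720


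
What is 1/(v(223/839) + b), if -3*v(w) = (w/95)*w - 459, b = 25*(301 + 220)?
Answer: 200617485/2643737167601 ≈ 7.5884e-5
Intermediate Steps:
b = 13025 (b = 25*521 = 13025)
v(w) = 153 - w²/285 (v(w) = -((w/95)*w - 459)/3 = -(w²/95 - 459)/3 = -(-459 + w²/95)/3 = 153 - w²/285)
1/(v(223/839) + b) = 1/((153 - (223/839)²/285) + 13025) = 1/((153 - 1/285*49729/703921) + 13025) = 1/((153 - 49729/200617485) + 13025) = 1/(30694425476/200617485 + 13025) = 1/(2643737167601/200617485) = 200617485/2643737167601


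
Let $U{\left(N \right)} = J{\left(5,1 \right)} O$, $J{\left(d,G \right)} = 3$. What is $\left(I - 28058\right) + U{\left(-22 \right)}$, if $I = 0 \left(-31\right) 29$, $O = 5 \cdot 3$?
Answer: $-28013$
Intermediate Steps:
$O = 15$
$U{\left(N \right)} = 45$ ($U{\left(N \right)} = 3 \cdot 15 = 45$)
$I = 0$ ($I = 0 \cdot 29 = 0$)
$\left(I - 28058\right) + U{\left(-22 \right)} = \left(0 - 28058\right) + 45 = -28058 + 45 = -28013$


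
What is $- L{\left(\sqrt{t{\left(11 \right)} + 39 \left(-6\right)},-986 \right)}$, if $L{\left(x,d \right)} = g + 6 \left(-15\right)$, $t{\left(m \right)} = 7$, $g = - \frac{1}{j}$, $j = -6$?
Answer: $\frac{539}{6} \approx 89.833$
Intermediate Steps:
$g = \frac{1}{6}$ ($g = - \frac{1}{-6} = \left(-1\right) \left(- \frac{1}{6}\right) = \frac{1}{6} \approx 0.16667$)
$L{\left(x,d \right)} = - \frac{539}{6}$ ($L{\left(x,d \right)} = \frac{1}{6} + 6 \left(-15\right) = \frac{1}{6} - 90 = - \frac{539}{6}$)
$- L{\left(\sqrt{t{\left(11 \right)} + 39 \left(-6\right)},-986 \right)} = \left(-1\right) \left(- \frac{539}{6}\right) = \frac{539}{6}$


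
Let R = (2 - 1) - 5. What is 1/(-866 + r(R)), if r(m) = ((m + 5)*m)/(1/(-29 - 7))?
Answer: -1/722 ≈ -0.0013850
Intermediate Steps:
R = -4 (R = 1 - 5 = -4)
r(m) = -36*m*(5 + m) (r(m) = ((5 + m)*m)/(1/(-36)) = (m*(5 + m))/(-1/36) = (m*(5 + m))*(-36) = -36*m*(5 + m))
1/(-866 + r(R)) = 1/(-866 - 36*(-4)*(5 - 4)) = 1/(-866 - 36*(-4)*1) = 1/(-866 + 144) = 1/(-722) = -1/722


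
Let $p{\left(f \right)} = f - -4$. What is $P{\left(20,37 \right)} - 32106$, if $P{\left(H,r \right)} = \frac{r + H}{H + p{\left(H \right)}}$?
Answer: $- \frac{1412607}{44} \approx -32105.0$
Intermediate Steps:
$p{\left(f \right)} = 4 + f$ ($p{\left(f \right)} = f + 4 = 4 + f$)
$P{\left(H,r \right)} = \frac{H + r}{4 + 2 H}$ ($P{\left(H,r \right)} = \frac{r + H}{H + \left(4 + H\right)} = \frac{H + r}{4 + 2 H}$)
$P{\left(20,37 \right)} - 32106 = \frac{20 + 37}{2 \left(2 + 20\right)} - 32106 = \frac{1}{2} \cdot \frac{1}{22} \cdot 57 - 32106 = \frac{57}{44} - 32106 = - \frac{1412607}{44}$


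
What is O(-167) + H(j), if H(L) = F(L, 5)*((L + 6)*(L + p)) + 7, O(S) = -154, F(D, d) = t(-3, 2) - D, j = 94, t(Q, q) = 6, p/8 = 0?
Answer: -827347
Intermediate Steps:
p = 0 (p = 8*0 = 0)
F(D, d) = 6 - D
H(L) = 7 + L*(6 + L)*(6 - L) (H(L) = (6 - L)*((L + 6)*(L + 0)) + 7 = (6 - L)*((6 + L)*L) + 7 = (6 - L)*(L*(6 + L)) + 7 = L*(6 + L)*(6 - L) + 7 = 7 + L*(6 + L)*(6 - L))
O(-167) + H(j) = -154 + (7 - 1*94**3 + 36*94) = -154 + (7 - 1*830584 + 3384) = -154 + (7 - 830584 + 3384) = -154 - 827193 = -827347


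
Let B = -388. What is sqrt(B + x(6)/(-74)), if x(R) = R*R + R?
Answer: I*sqrt(531949)/37 ≈ 19.712*I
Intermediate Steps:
x(R) = R + R**2 (x(R) = R**2 + R = R + R**2)
sqrt(B + x(6)/(-74)) = sqrt(-388 + (6*(1 + 6))/(-74)) = sqrt(-388 + (6*7)*(-1/74)) = sqrt(-388 + 42*(-1/74)) = sqrt(-388 - 21/37) = sqrt(-14377/37) = I*sqrt(531949)/37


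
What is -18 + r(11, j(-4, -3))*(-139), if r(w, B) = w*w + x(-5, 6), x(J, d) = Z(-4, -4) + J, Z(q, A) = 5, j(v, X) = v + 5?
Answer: -16837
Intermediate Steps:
j(v, X) = 5 + v
x(J, d) = 5 + J
r(w, B) = w**2 (r(w, B) = w*w + (5 - 5) = w**2 + 0 = w**2)
-18 + r(11, j(-4, -3))*(-139) = -18 + 11**2*(-139) = -18 + 121*(-139) = -18 - 16819 = -16837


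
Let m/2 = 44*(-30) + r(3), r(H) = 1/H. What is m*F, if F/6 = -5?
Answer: 79180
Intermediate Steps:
r(H) = 1/H
m = -7918/3 (m = 2*(44*(-30) + 1/3) = 2*(-1320 + ⅓) = 2*(-3959/3) = -7918/3 ≈ -2639.3)
F = -30 (F = 6*(-5) = -30)
m*F = -7918/3*(-30) = 79180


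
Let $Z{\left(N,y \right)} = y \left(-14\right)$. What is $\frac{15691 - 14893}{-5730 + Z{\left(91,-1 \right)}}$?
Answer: $- \frac{399}{2858} \approx -0.13961$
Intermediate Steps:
$Z{\left(N,y \right)} = - 14 y$
$\frac{15691 - 14893}{-5730 + Z{\left(91,-1 \right)}} = \frac{15691 - 14893}{-5730 - -14} = \frac{798}{-5730 + 14} = \frac{798}{-5716} = 798 \left(- \frac{1}{5716}\right) = - \frac{399}{2858}$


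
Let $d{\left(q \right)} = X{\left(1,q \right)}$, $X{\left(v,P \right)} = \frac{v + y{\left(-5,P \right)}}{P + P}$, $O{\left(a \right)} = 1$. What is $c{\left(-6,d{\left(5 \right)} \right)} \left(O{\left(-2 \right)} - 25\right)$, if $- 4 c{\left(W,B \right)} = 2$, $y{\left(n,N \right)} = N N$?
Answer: $12$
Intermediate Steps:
$y{\left(n,N \right)} = N^{2}$
$X{\left(v,P \right)} = \frac{v + P^{2}}{2 P}$ ($X{\left(v,P \right)} = \frac{v + P^{2}}{P + P} = \frac{v + P^{2}}{2 P}$)
$d{\left(q \right)} = \frac{1 + q^{2}}{2 q}$
$c{\left(W,B \right)} = - \frac{1}{2}$ ($c{\left(W,B \right)} = \left(- \frac{1}{4}\right) 2 = - \frac{1}{2}$)
$c{\left(-6,d{\left(5 \right)} \right)} \left(O{\left(-2 \right)} - 25\right) = - \frac{1 - 25}{2} = \left(- \frac{1}{2}\right) \left(-24\right) = 12$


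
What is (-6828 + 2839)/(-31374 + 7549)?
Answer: 3989/23825 ≈ 0.16743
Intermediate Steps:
(-6828 + 2839)/(-31374 + 7549) = -3989/(-23825) = -3989*(-1/23825) = 3989/23825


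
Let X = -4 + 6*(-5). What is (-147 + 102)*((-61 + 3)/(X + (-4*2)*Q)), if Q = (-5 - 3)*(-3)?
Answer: -1305/113 ≈ -11.549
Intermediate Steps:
X = -34 (X = -4 - 30 = -34)
Q = 24 (Q = -8*(-3) = 24)
(-147 + 102)*((-61 + 3)/(X + (-4*2)*Q)) = (-147 + 102)*((-61 + 3)/(-34 - 4*2*24)) = -(-2610)/(-34 - 8*24) = -(-2610)/(-34 - 192) = -(-2610)/(-226) = -(-2610)*(-1)/226 = -45*29/113 = -1305/113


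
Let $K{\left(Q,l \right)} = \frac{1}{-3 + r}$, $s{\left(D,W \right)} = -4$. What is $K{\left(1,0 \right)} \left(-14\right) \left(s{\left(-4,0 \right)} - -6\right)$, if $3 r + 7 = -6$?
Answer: $\frac{42}{11} \approx 3.8182$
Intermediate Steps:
$r = - \frac{13}{3}$ ($r = - \frac{7}{3} + \frac{1}{3} \left(-6\right) = - \frac{7}{3} - 2 = - \frac{13}{3} \approx -4.3333$)
$K{\left(Q,l \right)} = - \frac{3}{22}$ ($K{\left(Q,l \right)} = \frac{1}{-3 - \frac{13}{3}} = \frac{1}{- \frac{22}{3}} = - \frac{3}{22}$)
$K{\left(1,0 \right)} \left(-14\right) \left(s{\left(-4,0 \right)} - -6\right) = \left(- \frac{3}{22}\right) \left(-14\right) \left(-4 - -6\right) = \frac{21 \left(-4 + 6\right)}{11} = \frac{21}{11} \cdot 2 = \frac{42}{11}$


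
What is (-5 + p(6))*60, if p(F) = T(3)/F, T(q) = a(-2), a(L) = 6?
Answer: -240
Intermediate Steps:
T(q) = 6
p(F) = 6/F
(-5 + p(6))*60 = (-5 + 6/6)*60 = (-5 + 6*(⅙))*60 = (-5 + 1)*60 = -4*60 = -240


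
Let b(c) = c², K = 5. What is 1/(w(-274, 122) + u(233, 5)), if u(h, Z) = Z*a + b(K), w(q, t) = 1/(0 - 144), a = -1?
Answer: 144/2879 ≈ 0.050017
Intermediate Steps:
w(q, t) = -1/144 (w(q, t) = 1/(-144) = -1/144)
u(h, Z) = 25 - Z (u(h, Z) = Z*(-1) + 5² = -Z + 25 = 25 - Z)
1/(w(-274, 122) + u(233, 5)) = 1/(-1/144 + (25 - 1*5)) = 1/(-1/144 + (25 - 5)) = 1/(-1/144 + 20) = 1/(2879/144) = 144/2879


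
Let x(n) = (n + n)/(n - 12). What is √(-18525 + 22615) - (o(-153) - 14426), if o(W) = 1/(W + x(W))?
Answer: 119923393/8313 + √4090 ≈ 14490.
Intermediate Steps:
x(n) = 2*n/(-12 + n) (x(n) = (2*n)/(-12 + n) = 2*n/(-12 + n))
o(W) = 1/(W + 2*W/(-12 + W))
√(-18525 + 22615) - (o(-153) - 14426) = √(-18525 + 22615) - ((-12 - 153)/((-153)*(-10 - 153)) - 14426) = √4090 - (-1/153*(-165)/(-163) - 14426) = √4090 - (-1/153*(-1/163)*(-165) - 14426) = √4090 - (-55/8313 - 14426) = √4090 - 1*(-119923393/8313) = √4090 + 119923393/8313 = 119923393/8313 + √4090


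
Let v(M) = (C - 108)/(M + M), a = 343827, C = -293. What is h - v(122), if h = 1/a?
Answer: 137874871/83893788 ≈ 1.6434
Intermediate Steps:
v(M) = -401/(2*M) (v(M) = (-293 - 108)/(M + M) = -401*1/(2*M) = -401/(2*M))
h = 1/343827 ≈ 2.9084e-6
h - v(122) = 1/343827 - (-401)/(2*122) = 1/343827 - 1*(-401/244) = 1/343827 + 401/244 = 137874871/83893788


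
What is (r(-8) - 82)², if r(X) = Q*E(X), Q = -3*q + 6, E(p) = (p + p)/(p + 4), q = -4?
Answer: 100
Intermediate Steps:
E(p) = 2*p/(4 + p) (E(p) = (2*p)/(4 + p) = 2*p/(4 + p))
Q = 18 (Q = -3*(-4) + 6 = 12 + 6 = 18)
r(X) = 36*X/(4 + X) (r(X) = 18*(2*X/(4 + X)) = 36*X/(4 + X))
(r(-8) - 82)² = (36*(-8)/(4 - 8) - 82)² = (36*(-8)/(-4) - 82)² = (36*(-8)*(-¼) - 82)² = (72 - 82)² = (-10)² = 100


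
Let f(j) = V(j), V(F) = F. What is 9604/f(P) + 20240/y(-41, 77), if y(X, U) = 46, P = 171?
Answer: 84844/171 ≈ 496.16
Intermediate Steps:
f(j) = j
9604/f(P) + 20240/y(-41, 77) = 9604/171 + 20240/46 = 9604*(1/171) + 20240*(1/46) = 9604/171 + 440 = 84844/171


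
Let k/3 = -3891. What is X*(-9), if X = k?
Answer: 105057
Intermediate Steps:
k = -11673 (k = 3*(-3891) = -11673)
X = -11673
X*(-9) = -11673*(-9) = 105057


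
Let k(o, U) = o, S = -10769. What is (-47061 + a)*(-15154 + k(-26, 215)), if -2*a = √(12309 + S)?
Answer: 714385980 + 15180*√385 ≈ 7.1468e+8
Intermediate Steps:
a = -√385 (a = -√(12309 - 10769)/2 = -√385 ≈ -19.621)
(-47061 + a)*(-15154 + k(-26, 215)) = (-47061 - √385)*(-15154 - 26) = (-47061 - √385)*(-15180) = 714385980 + 15180*√385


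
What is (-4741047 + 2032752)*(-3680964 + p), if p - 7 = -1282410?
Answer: 13442262029265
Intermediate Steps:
p = -1282403 (p = 7 - 1282410 = -1282403)
(-4741047 + 2032752)*(-3680964 + p) = (-4741047 + 2032752)*(-3680964 - 1282403) = -2708295*(-4963367) = 13442262029265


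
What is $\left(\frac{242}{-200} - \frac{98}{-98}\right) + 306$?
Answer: $\frac{30579}{100} \approx 305.79$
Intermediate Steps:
$\left(\frac{242}{-200} - \frac{98}{-98}\right) + 306 = \left(242 \left(- \frac{1}{200}\right) - -1\right) + 306 = \left(- \frac{121}{100} + 1\right) + 306 = - \frac{21}{100} + 306 = \frac{30579}{100}$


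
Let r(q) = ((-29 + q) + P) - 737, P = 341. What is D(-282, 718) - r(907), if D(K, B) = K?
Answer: -764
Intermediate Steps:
r(q) = -425 + q (r(q) = ((-29 + q) + 341) - 737 = (312 + q) - 737 = -425 + q)
D(-282, 718) - r(907) = -282 - (-425 + 907) = -282 - 1*482 = -282 - 482 = -764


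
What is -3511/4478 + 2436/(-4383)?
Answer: -8765707/6542358 ≈ -1.3398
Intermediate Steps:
-3511/4478 + 2436/(-4383) = -3511*1/4478 + 2436*(-1/4383) = -3511/4478 - 812/1461 = -8765707/6542358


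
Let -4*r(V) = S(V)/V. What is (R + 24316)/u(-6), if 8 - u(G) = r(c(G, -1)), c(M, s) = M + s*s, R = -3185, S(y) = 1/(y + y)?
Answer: 4226200/1601 ≈ 2639.7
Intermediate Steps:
S(y) = 1/(2*y)
c(M, s) = M + s**2
r(V) = -1/(8*V**2) (r(V) = -1/(2*V)/(4*V) = -1/(8*V**2))
u(G) = 8 + 1/(8*(1 + G)**2) (u(G) = 8 - (-1)/(8*(G + (-1)**2)**2) = 8 - (-1)/(8*(G + 1)**2) = 8 - (-1)/(8*(1 + G)**2) = 8 + 1/(8*(1 + G)**2))
(R + 24316)/u(-6) = (-3185 + 24316)/(8 + 1/(8*(1 - 6)**2)) = 21131/(8 + (1/8)/(-5)**2) = 21131/(8 + (1/8)*(1/25)) = 21131/(8 + 1/200) = 21131/(1601/200) = 21131*(200/1601) = 4226200/1601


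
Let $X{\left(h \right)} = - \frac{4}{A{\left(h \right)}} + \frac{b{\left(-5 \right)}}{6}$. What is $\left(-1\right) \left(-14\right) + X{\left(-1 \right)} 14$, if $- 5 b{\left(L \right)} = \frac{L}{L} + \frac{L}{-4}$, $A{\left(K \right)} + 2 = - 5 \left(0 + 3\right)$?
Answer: $\frac{5523}{340} \approx 16.244$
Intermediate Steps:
$A{\left(K \right)} = -17$ ($A{\left(K \right)} = -2 - 5 \left(0 + 3\right) = -2 - 15 = -17$)
$b{\left(L \right)} = - \frac{1}{5} + \frac{L}{20}$ ($b{\left(L \right)} = - \frac{\frac{L}{L} + \frac{L}{-4}}{5} = - \frac{1 + L \left(- \frac{1}{4}\right)}{5} = - \frac{1 - \frac{L}{4}}{5} = - \frac{1}{5} + \frac{L}{20}$)
$X{\left(h \right)} = \frac{109}{680}$ ($X{\left(h \right)} = - \frac{4}{-17} + \frac{- \frac{1}{5} + \frac{1}{20} \left(-5\right)}{6} = \left(-4\right) \left(- \frac{1}{17}\right) + \left(- \frac{1}{5} - \frac{1}{4}\right) \frac{1}{6} = \frac{4}{17} - \frac{3}{40} = \frac{109}{680}$)
$\left(-1\right) \left(-14\right) + X{\left(-1 \right)} 14 = \left(-1\right) \left(-14\right) + \frac{109}{680} \cdot 14 = 14 + \frac{763}{340} = \frac{5523}{340}$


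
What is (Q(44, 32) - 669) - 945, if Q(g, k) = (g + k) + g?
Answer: -1494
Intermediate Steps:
Q(g, k) = k + 2*g
(Q(44, 32) - 669) - 945 = ((32 + 2*44) - 669) - 945 = ((32 + 88) - 669) - 945 = (120 - 669) - 945 = -549 - 945 = -1494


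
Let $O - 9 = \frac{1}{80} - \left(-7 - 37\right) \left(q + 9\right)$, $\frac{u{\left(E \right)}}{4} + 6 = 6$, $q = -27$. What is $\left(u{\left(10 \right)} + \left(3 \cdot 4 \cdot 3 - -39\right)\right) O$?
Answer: $- \frac{939585}{16} \approx -58724.0$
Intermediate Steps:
$u{\left(E \right)} = 0$ ($u{\left(E \right)} = -24 + 4 \cdot 6 = -24 + 24 = 0$)
$O = - \frac{62639}{80}$ ($O = 9 + \left(\frac{1}{80} - \left(-7 - 37\right) \left(-27 + 9\right)\right) = 9 + \left(\frac{1}{80} - \left(-44\right) \left(-18\right)\right) = 9 + \left(\frac{1}{80} - 792\right) = 9 - \frac{63359}{80} = - \frac{62639}{80} \approx -782.99$)
$\left(u{\left(10 \right)} + \left(3 \cdot 4 \cdot 3 - -39\right)\right) O = \left(0 + \left(3 \cdot 4 \cdot 3 - -39\right)\right) \left(- \frac{62639}{80}\right) = \left(0 + \left(12 \cdot 3 + 39\right)\right) \left(- \frac{62639}{80}\right) = \left(0 + \left(36 + 39\right)\right) \left(- \frac{62639}{80}\right) = \left(0 + 75\right) \left(- \frac{62639}{80}\right) = 75 \left(- \frac{62639}{80}\right) = - \frac{939585}{16}$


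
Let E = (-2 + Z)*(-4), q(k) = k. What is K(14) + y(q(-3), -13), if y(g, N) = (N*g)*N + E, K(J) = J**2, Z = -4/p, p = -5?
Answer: -1531/5 ≈ -306.20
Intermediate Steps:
Z = 4/5 (Z = -4/(-5) = -4*(-1/5) = 4/5 ≈ 0.80000)
E = 24/5 (E = (-2 + 4/5)*(-4) = -6/5*(-4) = 24/5 ≈ 4.8000)
y(g, N) = 24/5 + g*N**2 (y(g, N) = (N*g)*N + 24/5 = g*N**2 + 24/5 = 24/5 + g*N**2)
K(14) + y(q(-3), -13) = 14**2 + (24/5 - 3*(-13)**2) = 196 + (24/5 - 3*169) = 196 + (24/5 - 507) = 196 - 2511/5 = -1531/5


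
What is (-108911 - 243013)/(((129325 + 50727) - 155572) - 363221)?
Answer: 351924/338741 ≈ 1.0389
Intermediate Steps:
(-108911 - 243013)/(((129325 + 50727) - 155572) - 363221) = -351924/((180052 - 155572) - 363221) = -351924/(24480 - 363221) = -351924/(-338741) = -351924*(-1/338741) = 351924/338741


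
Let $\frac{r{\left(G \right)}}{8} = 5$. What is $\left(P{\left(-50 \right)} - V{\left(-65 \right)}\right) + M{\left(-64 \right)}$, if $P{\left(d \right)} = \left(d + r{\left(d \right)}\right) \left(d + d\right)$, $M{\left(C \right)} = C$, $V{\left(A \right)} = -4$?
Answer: $940$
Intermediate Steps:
$r{\left(G \right)} = 40$ ($r{\left(G \right)} = 8 \cdot 5 = 40$)
$P{\left(d \right)} = 2 d \left(40 + d\right)$ ($P{\left(d \right)} = \left(d + 40\right) \left(d + d\right) = \left(40 + d\right) 2 d = 2 d \left(40 + d\right)$)
$\left(P{\left(-50 \right)} - V{\left(-65 \right)}\right) + M{\left(-64 \right)} = \left(2 \left(-50\right) \left(40 - 50\right) - -4\right) - 64 = \left(2 \left(-50\right) \left(-10\right) + 4\right) - 64 = \left(1000 + 4\right) - 64 = 1004 - 64 = 940$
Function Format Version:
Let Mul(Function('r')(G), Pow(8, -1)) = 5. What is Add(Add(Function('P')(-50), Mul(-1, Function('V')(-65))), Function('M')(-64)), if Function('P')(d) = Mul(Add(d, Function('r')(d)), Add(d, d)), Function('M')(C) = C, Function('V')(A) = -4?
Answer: 940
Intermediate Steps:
Function('r')(G) = 40 (Function('r')(G) = Mul(8, 5) = 40)
Function('P')(d) = Mul(2, d, Add(40, d)) (Function('P')(d) = Mul(Add(d, 40), Add(d, d)) = Mul(Add(40, d), Mul(2, d)) = Mul(2, d, Add(40, d)))
Add(Add(Function('P')(-50), Mul(-1, Function('V')(-65))), Function('M')(-64)) = Add(Add(Mul(2, -50, Add(40, -50)), Mul(-1, -4)), -64) = Add(Add(Mul(2, -50, -10), 4), -64) = Add(Add(1000, 4), -64) = Add(1004, -64) = 940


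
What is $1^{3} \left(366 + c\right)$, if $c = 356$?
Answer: $722$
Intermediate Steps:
$1^{3} \left(366 + c\right) = 1^{3} \left(366 + 356\right) = 1 \cdot 722 = 722$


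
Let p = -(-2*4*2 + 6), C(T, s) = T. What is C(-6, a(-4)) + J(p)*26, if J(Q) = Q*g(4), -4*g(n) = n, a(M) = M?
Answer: -266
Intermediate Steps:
p = 10 (p = -(-8*2 + 6) = -(-16 + 6) = -1*(-10) = 10)
g(n) = -n/4
J(Q) = -Q (J(Q) = Q*(-¼*4) = Q*(-1) = -Q)
C(-6, a(-4)) + J(p)*26 = -6 - 1*10*26 = -6 - 10*26 = -6 - 260 = -266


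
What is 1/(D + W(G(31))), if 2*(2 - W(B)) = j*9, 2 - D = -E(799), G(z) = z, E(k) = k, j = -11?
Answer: 2/1705 ≈ 0.0011730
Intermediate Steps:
D = 801 (D = 2 - (-1)*799 = 2 - 1*(-799) = 2 + 799 = 801)
W(B) = 103/2 (W(B) = 2 - (-11)*9/2 = 2 - ½*(-99) = 2 + 99/2 = 103/2)
1/(D + W(G(31))) = 1/(801 + 103/2) = 1/(1705/2) = 2/1705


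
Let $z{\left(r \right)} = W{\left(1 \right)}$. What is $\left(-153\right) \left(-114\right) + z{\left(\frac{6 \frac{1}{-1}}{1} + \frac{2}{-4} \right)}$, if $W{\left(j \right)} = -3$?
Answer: $17439$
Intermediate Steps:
$z{\left(r \right)} = -3$
$\left(-153\right) \left(-114\right) + z{\left(\frac{6 \frac{1}{-1}}{1} + \frac{2}{-4} \right)} = \left(-153\right) \left(-114\right) - 3 = 17442 - 3 = 17439$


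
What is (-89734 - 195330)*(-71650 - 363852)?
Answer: 124145942128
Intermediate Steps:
(-89734 - 195330)*(-71650 - 363852) = -285064*(-435502) = 124145942128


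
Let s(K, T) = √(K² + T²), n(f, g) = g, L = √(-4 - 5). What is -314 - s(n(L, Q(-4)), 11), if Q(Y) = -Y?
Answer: -314 - √137 ≈ -325.70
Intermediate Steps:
L = 3*I (L = √(-9) = 3*I ≈ 3.0*I)
-314 - s(n(L, Q(-4)), 11) = -314 - √((-1*(-4))² + 11²) = -314 - √(4² + 121) = -314 - √(16 + 121) = -314 - √137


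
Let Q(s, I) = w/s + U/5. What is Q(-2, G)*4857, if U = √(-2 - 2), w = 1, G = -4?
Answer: -4857/2 + 9714*I/5 ≈ -2428.5 + 1942.8*I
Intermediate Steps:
U = 2*I (U = √(-4) = 2*I ≈ 2.0*I)
Q(s, I) = 1/s + 2*I/5 (Q(s, I) = 1/s + (2*I)/5 = 1/s + (2*I)*(⅕) = 1/s + 2*I/5)
Q(-2, G)*4857 = (1/(-2) + 2*I/5)*4857 = (-½ + 2*I/5)*4857 = -4857/2 + 9714*I/5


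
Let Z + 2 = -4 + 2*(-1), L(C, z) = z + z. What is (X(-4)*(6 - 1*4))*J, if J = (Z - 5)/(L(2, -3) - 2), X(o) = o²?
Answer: 52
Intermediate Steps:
L(C, z) = 2*z
Z = -8 (Z = -2 + (-4 + 2*(-1)) = -2 + (-4 - 2) = -2 - 6 = -8)
J = 13/8 (J = (-8 - 5)/(2*(-3) - 2) = -13/(-6 - 2) = -13/(-8) = -13*(-⅛) = 13/8 ≈ 1.6250)
(X(-4)*(6 - 1*4))*J = ((-4)²*(6 - 1*4))*(13/8) = (16*(6 - 4))*(13/8) = (16*2)*(13/8) = 32*(13/8) = 52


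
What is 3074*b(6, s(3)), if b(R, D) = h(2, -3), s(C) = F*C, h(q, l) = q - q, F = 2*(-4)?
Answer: 0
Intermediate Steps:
F = -8
h(q, l) = 0
s(C) = -8*C
b(R, D) = 0
3074*b(6, s(3)) = 3074*0 = 0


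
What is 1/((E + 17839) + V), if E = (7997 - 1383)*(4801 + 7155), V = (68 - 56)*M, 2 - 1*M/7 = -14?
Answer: 1/79096167 ≈ 1.2643e-8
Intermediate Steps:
M = 112 (M = 14 - 7*(-14) = 14 + 98 = 112)
V = 1344 (V = (68 - 56)*112 = 12*112 = 1344)
E = 79076984 (E = 6614*11956 = 79076984)
1/((E + 17839) + V) = 1/((79076984 + 17839) + 1344) = 1/(79094823 + 1344) = 1/79096167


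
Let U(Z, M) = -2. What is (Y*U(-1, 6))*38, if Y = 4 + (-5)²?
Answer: -2204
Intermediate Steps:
Y = 29 (Y = 4 + 25 = 29)
(Y*U(-1, 6))*38 = (29*(-2))*38 = -58*38 = -2204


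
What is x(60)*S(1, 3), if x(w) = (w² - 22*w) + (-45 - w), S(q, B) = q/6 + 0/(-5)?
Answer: 725/2 ≈ 362.50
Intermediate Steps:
S(q, B) = q/6 (S(q, B) = q*(⅙) + 0*(-⅕) = q/6 + 0 = q/6)
x(w) = -45 + w² - 23*w
x(60)*S(1, 3) = (-45 + 60² - 23*60)*((⅙)*1) = (-45 + 3600 - 1380)*(⅙) = 2175*(⅙) = 725/2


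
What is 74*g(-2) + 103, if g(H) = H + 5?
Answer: 325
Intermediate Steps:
g(H) = 5 + H
74*g(-2) + 103 = 74*(5 - 2) + 103 = 74*3 + 103 = 222 + 103 = 325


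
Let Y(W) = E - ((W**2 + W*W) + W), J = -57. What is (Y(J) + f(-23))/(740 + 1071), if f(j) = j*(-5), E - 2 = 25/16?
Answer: -101159/28976 ≈ -3.4911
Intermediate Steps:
E = 57/16 (E = 2 + 25/16 = 57/16 ≈ 3.5625)
Y(W) = 57/16 - W - 2*W**2 (Y(W) = 57/16 - ((W**2 + W*W) + W) = 57/16 - ((W**2 + W**2) + W) = 57/16 - (2*W**2 + W) = 57/16 - (W + 2*W**2) = 57/16 + (-W - 2*W**2) = 57/16 - W - 2*W**2)
f(j) = -5*j
(Y(J) + f(-23))/(740 + 1071) = ((57/16 - 1*(-57) - 2*(-57)**2) - 5*(-23))/(740 + 1071) = ((57/16 + 57 - 2*3249) + 115)/1811 = ((57/16 + 57 - 6498) + 115)*(1/1811) = (-102999/16 + 115)*(1/1811) = -101159/16*1/1811 = -101159/28976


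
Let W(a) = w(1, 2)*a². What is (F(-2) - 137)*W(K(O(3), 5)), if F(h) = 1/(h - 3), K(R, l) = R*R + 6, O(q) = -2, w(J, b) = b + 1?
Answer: -41160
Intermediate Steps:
w(J, b) = 1 + b
K(R, l) = 6 + R² (K(R, l) = R² + 6 = 6 + R²)
W(a) = 3*a² (W(a) = (1 + 2)*a² = 3*a²)
F(h) = 1/(-3 + h)
(F(-2) - 137)*W(K(O(3), 5)) = (1/(-3 - 2) - 137)*(3*(6 + (-2)²)²) = (1/(-5) - 137)*(3*(6 + 4)²) = (-⅕ - 137)*(3*10²) = -2058*100/5 = -686/5*300 = -41160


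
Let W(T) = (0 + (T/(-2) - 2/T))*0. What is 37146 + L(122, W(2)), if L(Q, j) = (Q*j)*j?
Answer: 37146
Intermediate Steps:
W(T) = 0 (W(T) = (0 + (T*(-½) - 2/T))*0 = (0 + (-T/2 - 2/T))*0 = (0 + (-2/T - T/2))*0 = (-2/T - T/2)*0 = 0)
L(Q, j) = Q*j²
37146 + L(122, W(2)) = 37146 + 122*0² = 37146 + 122*0 = 37146 + 0 = 37146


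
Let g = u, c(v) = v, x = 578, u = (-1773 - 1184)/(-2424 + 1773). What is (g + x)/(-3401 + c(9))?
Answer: -379235/2208192 ≈ -0.17174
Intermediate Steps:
u = 2957/651 (u = -2957/(-651) = -2957*(-1/651) = 2957/651 ≈ 4.5422)
g = 2957/651 ≈ 4.5422
(g + x)/(-3401 + c(9)) = (2957/651 + 578)/(-3401 + 9) = (379235/651)/(-3392) = (379235/651)*(-1/3392) = -379235/2208192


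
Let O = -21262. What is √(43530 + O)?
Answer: 2*√5567 ≈ 149.22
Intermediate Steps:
√(43530 + O) = √(43530 - 21262) = √22268 = 2*√5567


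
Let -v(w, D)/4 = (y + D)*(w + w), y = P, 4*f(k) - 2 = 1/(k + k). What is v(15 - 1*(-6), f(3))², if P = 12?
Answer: 4439449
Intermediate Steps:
f(k) = ½ + 1/(8*k) (f(k) = ½ + 1/(4*(k + k)) = ½ + 1/(4*((2*k))) = ½ + (1/(2*k))/4 = ½ + 1/(8*k))
y = 12
v(w, D) = -8*w*(12 + D) (v(w, D) = -4*(12 + D)*(w + w) = -4*(12 + D)*2*w = -8*w*(12 + D))
v(15 - 1*(-6), f(3))² = (-8*(15 - 1*(-6))*(12 + (⅛)*(1 + 4*3)/3))² = (-8*(15 + 6)*(12 + (⅛)*(⅓)*(1 + 12)))² = (-8*21*(12 + (⅛)*(⅓)*13))² = (-8*21*(12 + 13/24))² = (-8*21*301/24)² = (-2107)² = 4439449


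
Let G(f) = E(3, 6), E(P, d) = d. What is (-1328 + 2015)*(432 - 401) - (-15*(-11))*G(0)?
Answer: 20307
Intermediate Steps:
G(f) = 6
(-1328 + 2015)*(432 - 401) - (-15*(-11))*G(0) = (-1328 + 2015)*(432 - 401) - (-15*(-11))*6 = 687*31 - 165*6 = 21297 - 1*990 = 21297 - 990 = 20307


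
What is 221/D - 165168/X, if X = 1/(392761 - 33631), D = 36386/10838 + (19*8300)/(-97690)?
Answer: -5473146998742497449/92269787 ≈ -5.9317e+10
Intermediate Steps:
D = 92269787/52938211 (D = 36386*(1/10838) + 157700*(-1/97690) = 18193/5419 - 15770/9769 = 92269787/52938211 ≈ 1.7430)
X = 1/359130 ≈ 2.7845e-6
221/D - 165168/X = 221/(92269787/52938211) - 165168/1/359130 = 221*(52938211/92269787) - 165168*359130 = 11699344631/92269787 - 59316783840 = -5473146998742497449/92269787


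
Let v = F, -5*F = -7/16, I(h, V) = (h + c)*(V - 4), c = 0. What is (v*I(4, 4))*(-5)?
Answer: 0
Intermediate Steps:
I(h, V) = h*(-4 + V) (I(h, V) = (h + 0)*(V - 4) = h*(-4 + V))
F = 7/80 (F = -(-7)/(5*16) = -1/5*(-7/16) = 7/80 ≈ 0.087500)
v = 7/80 ≈ 0.087500
(v*I(4, 4))*(-5) = (7*(4*(-4 + 4))/80)*(-5) = (7*(4*0)/80)*(-5) = ((7/80)*0)*(-5) = 0*(-5) = 0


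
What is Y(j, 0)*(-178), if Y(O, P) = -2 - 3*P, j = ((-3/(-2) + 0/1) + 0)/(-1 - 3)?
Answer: 356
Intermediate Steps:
j = -3/8 (j = ((-3*(-½) + 0*1) + 0)/(-4) = ((3/2 + 0) + 0)*(-¼) = (3/2 + 0)*(-¼) = (3/2)*(-¼) = -3/8 ≈ -0.37500)
Y(O, P) = -2 - 3*P
Y(j, 0)*(-178) = (-2 - 3*0)*(-178) = (-2 + 0)*(-178) = -2*(-178) = 356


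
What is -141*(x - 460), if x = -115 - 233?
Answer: 113928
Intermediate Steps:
x = -348
-141*(x - 460) = -141*(-348 - 460) = -141*(-808) = 113928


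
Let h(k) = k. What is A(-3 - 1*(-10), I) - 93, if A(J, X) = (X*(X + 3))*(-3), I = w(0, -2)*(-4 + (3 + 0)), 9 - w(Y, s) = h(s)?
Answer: -357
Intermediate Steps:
w(Y, s) = 9 - s
I = -11 (I = (9 - 1*(-2))*(-4 + (3 + 0)) = (9 + 2)*(-4 + 3) = 11*(-1) = -11)
A(J, X) = -3*X*(3 + X) (A(J, X) = (X*(3 + X))*(-3) = -3*X*(3 + X))
A(-3 - 1*(-10), I) - 93 = -3*(-11)*(3 - 11) - 93 = -3*(-11)*(-8) - 93 = -264 - 93 = -357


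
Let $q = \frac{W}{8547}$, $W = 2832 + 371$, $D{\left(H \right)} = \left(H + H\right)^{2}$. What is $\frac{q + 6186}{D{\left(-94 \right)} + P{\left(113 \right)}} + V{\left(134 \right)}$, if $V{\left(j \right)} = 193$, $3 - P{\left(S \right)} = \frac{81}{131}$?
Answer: $\frac{7645060586491}{39575823672} \approx 193.18$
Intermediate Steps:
$D{\left(H \right)} = 4 H^{2}$ ($D{\left(H \right)} = \left(2 H\right)^{2} = 4 H^{2}$)
$W = 3203$
$P{\left(S \right)} = \frac{312}{131}$ ($P{\left(S \right)} = 3 - \frac{81}{131} = \frac{312}{131}$)
$q = \frac{3203}{8547} \approx 0.37475$
$\frac{q + 6186}{D{\left(-94 \right)} + P{\left(113 \right)}} + V{\left(134 \right)} = \frac{\frac{3203}{8547} + 6186}{4 \left(-94\right)^{2} + \frac{312}{131}} + 193 = \frac{52874945}{8547 \left(4 \cdot 8836 + \frac{312}{131}\right)} + 193 = \frac{52874945}{8547 \left(35344 + \frac{312}{131}\right)} + 193 = \frac{52874945}{8547 \cdot \frac{4630376}{131}} + 193 = \frac{52874945}{8547} \cdot \frac{131}{4630376} + 193 = \frac{6926617795}{39575823672} + 193 = \frac{7645060586491}{39575823672}$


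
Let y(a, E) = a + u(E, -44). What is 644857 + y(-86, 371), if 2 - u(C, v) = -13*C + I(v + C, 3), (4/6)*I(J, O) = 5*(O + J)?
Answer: 647121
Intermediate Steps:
I(J, O) = 15*J/2 + 15*O/2 (I(J, O) = 3*(5*(O + J))/2 = 3*(5*(J + O))/2 = 3*(5*J + 5*O)/2 = 15*J/2 + 15*O/2)
u(C, v) = -41/2 - 15*v/2 + 11*C/2 (u(C, v) = 2 - (-13*C + (15*(v + C)/2 + (15/2)*3)) = 2 - (-13*C + (15*(C + v)/2 + 45/2)) = 2 - (-13*C + ((15*C/2 + 15*v/2) + 45/2)) = 2 - (-13*C + (45/2 + 15*C/2 + 15*v/2)) = 2 - (45/2 - 11*C/2 + 15*v/2) = 2 + (-45/2 - 15*v/2 + 11*C/2) = -41/2 - 15*v/2 + 11*C/2)
y(a, E) = 619/2 + a + 11*E/2 (y(a, E) = a + (-41/2 - 15/2*(-44) + 11*E/2) = a + (-41/2 + 330 + 11*E/2) = a + (619/2 + 11*E/2) = 619/2 + a + 11*E/2)
644857 + y(-86, 371) = 644857 + (619/2 - 86 + (11/2)*371) = 644857 + (619/2 - 86 + 4081/2) = 644857 + 2264 = 647121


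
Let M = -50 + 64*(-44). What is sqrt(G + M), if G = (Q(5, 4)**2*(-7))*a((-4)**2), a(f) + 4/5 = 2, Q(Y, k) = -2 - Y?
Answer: 2*I*sqrt(20485)/5 ≈ 57.25*I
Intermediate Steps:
a(f) = 6/5 (a(f) = -4/5 + 2 = 6/5)
M = -2866 (M = -50 - 2816 = -2866)
G = -2058/5 (G = ((-2 - 1*5)**2*(-7))*(6/5) = ((-2 - 5)**2*(-7))*(6/5) = ((-7)**2*(-7))*(6/5) = (49*(-7))*(6/5) = -343*6/5 = -2058/5 ≈ -411.60)
sqrt(G + M) = sqrt(-2058/5 - 2866) = sqrt(-16388/5) = 2*I*sqrt(20485)/5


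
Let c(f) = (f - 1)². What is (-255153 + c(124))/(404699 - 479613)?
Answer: 120012/37457 ≈ 3.2040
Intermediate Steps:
c(f) = (-1 + f)²
(-255153 + c(124))/(404699 - 479613) = (-255153 + (-1 + 124)²)/(404699 - 479613) = (-255153 + 123²)/(-74914) = (-255153 + 15129)*(-1/74914) = -240024*(-1/74914) = 120012/37457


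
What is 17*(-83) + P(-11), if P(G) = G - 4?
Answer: -1426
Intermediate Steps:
P(G) = -4 + G
17*(-83) + P(-11) = 17*(-83) + (-4 - 11) = -1411 - 15 = -1426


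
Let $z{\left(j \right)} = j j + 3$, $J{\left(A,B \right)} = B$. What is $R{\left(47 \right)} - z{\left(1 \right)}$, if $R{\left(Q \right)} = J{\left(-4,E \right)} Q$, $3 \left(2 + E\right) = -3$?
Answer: $-145$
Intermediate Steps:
$E = -3$ ($E = -2 + \frac{1}{3} \left(-3\right) = -2 - 1 = -3$)
$R{\left(Q \right)} = - 3 Q$
$z{\left(j \right)} = 3 + j^{2}$ ($z{\left(j \right)} = j^{2} + 3 = 3 + j^{2}$)
$R{\left(47 \right)} - z{\left(1 \right)} = \left(-3\right) 47 - \left(3 + 1^{2}\right) = -141 - \left(3 + 1\right) = -141 - 4 = -145$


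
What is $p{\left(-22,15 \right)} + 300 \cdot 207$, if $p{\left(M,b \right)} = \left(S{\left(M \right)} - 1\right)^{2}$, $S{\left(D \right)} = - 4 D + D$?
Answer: $66325$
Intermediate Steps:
$S{\left(D \right)} = - 3 D$
$p{\left(M,b \right)} = \left(-1 - 3 M\right)^{2}$ ($p{\left(M,b \right)} = \left(- 3 M - 1\right)^{2} = \left(-1 - 3 M\right)^{2}$)
$p{\left(-22,15 \right)} + 300 \cdot 207 = \left(1 + 3 \left(-22\right)\right)^{2} + 300 \cdot 207 = \left(1 - 66\right)^{2} + 62100 = \left(-65\right)^{2} + 62100 = 4225 + 62100 = 66325$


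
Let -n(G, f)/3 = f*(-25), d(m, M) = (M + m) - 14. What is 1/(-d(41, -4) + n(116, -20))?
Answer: -1/1523 ≈ -0.00065660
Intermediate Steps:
d(m, M) = -14 + M + m
n(G, f) = 75*f (n(G, f) = -3*f*(-25) = -(-75)*f = 75*f)
1/(-d(41, -4) + n(116, -20)) = 1/(-(-14 - 4 + 41) + 75*(-20)) = 1/(-1*23 - 1500) = 1/(-23 - 1500) = 1/(-1523) = -1/1523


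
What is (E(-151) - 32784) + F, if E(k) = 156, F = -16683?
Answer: -49311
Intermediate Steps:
(E(-151) - 32784) + F = (156 - 32784) - 16683 = -32628 - 16683 = -49311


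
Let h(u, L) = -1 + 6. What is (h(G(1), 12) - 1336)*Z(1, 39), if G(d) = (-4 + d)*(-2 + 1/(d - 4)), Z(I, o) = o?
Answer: -51909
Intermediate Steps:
G(d) = (-4 + d)*(-2 + 1/(-4 + d))
h(u, L) = 5
(h(G(1), 12) - 1336)*Z(1, 39) = (5 - 1336)*39 = -1331*39 = -51909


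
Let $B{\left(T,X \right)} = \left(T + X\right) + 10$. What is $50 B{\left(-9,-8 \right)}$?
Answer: $-350$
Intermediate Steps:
$B{\left(T,X \right)} = 10 + T + X$
$50 B{\left(-9,-8 \right)} = 50 \left(10 - 9 - 8\right) = 50 \left(-7\right) = -350$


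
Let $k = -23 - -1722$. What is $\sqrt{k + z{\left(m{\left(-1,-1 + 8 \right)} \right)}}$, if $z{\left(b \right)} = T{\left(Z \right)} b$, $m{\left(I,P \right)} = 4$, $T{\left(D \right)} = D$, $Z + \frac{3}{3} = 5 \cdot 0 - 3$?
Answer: $3 \sqrt{187} \approx 41.024$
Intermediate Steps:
$Z = -4$ ($Z = -1 + \left(5 \cdot 0 - 3\right) = -1 + \left(0 - 3\right) = -1 - 3 = -4$)
$z{\left(b \right)} = - 4 b$
$k = 1699$ ($k = -23 + 1722 = 1699$)
$\sqrt{k + z{\left(m{\left(-1,-1 + 8 \right)} \right)}} = \sqrt{1699 - 16} = \sqrt{1683} = 3 \sqrt{187}$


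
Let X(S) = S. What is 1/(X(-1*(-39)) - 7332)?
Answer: -1/7293 ≈ -0.00013712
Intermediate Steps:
1/(X(-1*(-39)) - 7332) = 1/(-1*(-39) - 7332) = 1/(39 - 7332) = 1/(-7293) = -1/7293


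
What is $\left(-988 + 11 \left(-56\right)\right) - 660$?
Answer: $-2264$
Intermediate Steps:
$\left(-988 + 11 \left(-56\right)\right) - 660 = \left(-988 - 616\right) - 660 = -1604 - 660 = -2264$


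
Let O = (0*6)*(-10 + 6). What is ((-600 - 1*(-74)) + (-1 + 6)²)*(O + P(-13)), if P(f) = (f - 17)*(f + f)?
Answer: -390780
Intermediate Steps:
O = 0 (O = 0*(-4) = 0)
P(f) = 2*f*(-17 + f) (P(f) = (-17 + f)*(2*f) = 2*f*(-17 + f))
((-600 - 1*(-74)) + (-1 + 6)²)*(O + P(-13)) = ((-600 - 1*(-74)) + (-1 + 6)²)*(0 + 2*(-13)*(-17 - 13)) = ((-600 + 74) + 5²)*(0 + 2*(-13)*(-30)) = (-526 + 25)*(0 + 780) = -501*780 = -390780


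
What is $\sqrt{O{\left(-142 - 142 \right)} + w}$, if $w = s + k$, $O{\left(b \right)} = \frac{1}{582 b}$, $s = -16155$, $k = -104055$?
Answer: $\frac{i \sqrt{821037994815882}}{82644} \approx 346.71 i$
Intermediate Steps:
$O{\left(b \right)} = \frac{1}{582 b}$
$w = -120210$ ($w = -16155 - 104055 = -120210$)
$\sqrt{O{\left(-142 - 142 \right)} + w} = \sqrt{\frac{1}{582 \left(-142 - 142\right)} - 120210} = \sqrt{\frac{1}{582 \left(-284\right)} - 120210} = \sqrt{\frac{1}{582} \left(- \frac{1}{284}\right) - 120210} = \sqrt{- \frac{1}{165288} - 120210} = \sqrt{- \frac{19869270481}{165288}} = \frac{i \sqrt{821037994815882}}{82644}$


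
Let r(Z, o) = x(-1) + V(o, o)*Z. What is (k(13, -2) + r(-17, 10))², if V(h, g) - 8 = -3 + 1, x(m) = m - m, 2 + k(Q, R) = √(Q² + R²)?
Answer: (104 - √173)² ≈ 8253.2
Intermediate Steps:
k(Q, R) = -2 + √(Q² + R²)
x(m) = 0
V(h, g) = 6 (V(h, g) = 8 + (-3 + 1) = 8 - 2 = 6)
r(Z, o) = 6*Z (r(Z, o) = 0 + 6*Z = 6*Z)
(k(13, -2) + r(-17, 10))² = ((-2 + √(13² + (-2)²)) + 6*(-17))² = ((-2 + √(169 + 4)) - 102)² = ((-2 + √173) - 102)² = (-104 + √173)²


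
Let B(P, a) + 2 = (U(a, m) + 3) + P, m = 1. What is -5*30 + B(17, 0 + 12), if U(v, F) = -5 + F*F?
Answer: -136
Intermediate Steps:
U(v, F) = -5 + F**2
B(P, a) = -3 + P (B(P, a) = -2 + (((-5 + 1**2) + 3) + P) = -2 + (((-5 + 1) + 3) + P) = -2 + ((-4 + 3) + P) = -2 + (-1 + P) = -3 + P)
-5*30 + B(17, 0 + 12) = -5*30 + (-3 + 17) = -150 + 14 = -136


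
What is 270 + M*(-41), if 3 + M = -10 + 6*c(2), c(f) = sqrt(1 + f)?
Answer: 803 - 246*sqrt(3) ≈ 376.92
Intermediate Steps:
M = -13 + 6*sqrt(3) (M = -3 + (-10 + 6*sqrt(1 + 2)) = -3 + (-10 + 6*sqrt(3)) = -13 + 6*sqrt(3) ≈ -2.6077)
270 + M*(-41) = 270 + (-13 + 6*sqrt(3))*(-41) = 270 + (533 - 246*sqrt(3)) = 803 - 246*sqrt(3)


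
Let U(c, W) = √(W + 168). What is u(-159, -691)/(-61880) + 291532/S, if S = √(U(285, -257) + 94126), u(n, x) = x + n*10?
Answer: 2281/61880 + 291532/√(94126 + I*√89) ≈ 950.27 - 0.04762*I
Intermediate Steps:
U(c, W) = √(168 + W)
u(n, x) = x + 10*n
S = √(94126 + I*√89) (S = √(√(168 - 257) + 94126) = √(√(-89) + 94126) = √(I*√89 + 94126) = √(94126 + I*√89) ≈ 306.8 + 0.015*I)
u(-159, -691)/(-61880) + 291532/S = (-691 + 10*(-159))/(-61880) + 291532/(√(94126 + I*√89)) = (-691 - 1590)*(-1/61880) + 291532/√(94126 + I*√89) = -2281*(-1/61880) + 291532/√(94126 + I*√89) = 2281/61880 + 291532/√(94126 + I*√89)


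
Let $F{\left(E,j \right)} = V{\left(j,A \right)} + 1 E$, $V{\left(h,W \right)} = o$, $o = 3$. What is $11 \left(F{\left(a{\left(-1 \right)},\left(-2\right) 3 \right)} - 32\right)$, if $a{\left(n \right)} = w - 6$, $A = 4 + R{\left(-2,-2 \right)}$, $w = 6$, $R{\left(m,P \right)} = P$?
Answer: $-319$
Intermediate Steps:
$A = 2$ ($A = 4 - 2 = 2$)
$V{\left(h,W \right)} = 3$
$a{\left(n \right)} = 0$ ($a{\left(n \right)} = 6 - 6 = 0$)
$F{\left(E,j \right)} = 3 + E$ ($F{\left(E,j \right)} = 3 + 1 E = 3 + E$)
$11 \left(F{\left(a{\left(-1 \right)},\left(-2\right) 3 \right)} - 32\right) = 11 \left(\left(3 + 0\right) - 32\right) = 11 \left(3 - 32\right) = 11 \left(-29\right) = -319$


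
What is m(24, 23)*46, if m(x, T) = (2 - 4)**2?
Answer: 184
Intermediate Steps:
m(x, T) = 4 (m(x, T) = (-2)**2 = 4)
m(24, 23)*46 = 4*46 = 184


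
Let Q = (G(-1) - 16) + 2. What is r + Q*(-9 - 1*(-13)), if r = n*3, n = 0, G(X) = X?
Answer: -60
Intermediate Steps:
r = 0 (r = 0*3 = 0)
Q = -15 (Q = (-1 - 16) + 2 = -17 + 2 = -15)
r + Q*(-9 - 1*(-13)) = 0 - 15*(-9 - 1*(-13)) = 0 - 15*(-9 + 13) = 0 - 15*4 = 0 - 60 = -60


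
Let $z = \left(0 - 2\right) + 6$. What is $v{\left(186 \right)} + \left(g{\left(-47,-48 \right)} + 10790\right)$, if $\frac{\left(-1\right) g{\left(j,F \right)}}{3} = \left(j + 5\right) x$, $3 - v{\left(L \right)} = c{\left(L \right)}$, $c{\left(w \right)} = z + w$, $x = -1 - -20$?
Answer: $12997$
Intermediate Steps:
$z = 4$ ($z = -2 + 6 = 4$)
$x = 19$ ($x = -1 + 20 = 19$)
$c{\left(w \right)} = 4 + w$
$v{\left(L \right)} = -1 - L$ ($v{\left(L \right)} = 3 - \left(4 + L\right) = -1 - L$)
$g{\left(j,F \right)} = -285 - 57 j$ ($g{\left(j,F \right)} = - 3 \left(j + 5\right) 19 = - 3 \left(5 + j\right) 19 = - 3 \left(95 + 19 j\right) = -285 - 57 j$)
$v{\left(186 \right)} + \left(g{\left(-47,-48 \right)} + 10790\right) = \left(-1 - 186\right) + \left(\left(-285 - -2679\right) + 10790\right) = \left(-1 - 186\right) + \left(\left(-285 + 2679\right) + 10790\right) = -187 + \left(2394 + 10790\right) = -187 + 13184 = 12997$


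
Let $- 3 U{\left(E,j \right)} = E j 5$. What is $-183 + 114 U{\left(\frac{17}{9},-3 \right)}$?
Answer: $\frac{2681}{3} \approx 893.67$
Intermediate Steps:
$U{\left(E,j \right)} = - \frac{5 E j}{3}$ ($U{\left(E,j \right)} = - \frac{E j 5}{3} = - \frac{5 E j}{3}$)
$-183 + 114 U{\left(\frac{17}{9},-3 \right)} = -183 + 114 \left(\left(- \frac{5}{3}\right) \frac{17}{9} \left(-3\right)\right) = -183 + 114 \cdot \frac{85}{9} = -183 + \frac{3230}{3} = \frac{2681}{3}$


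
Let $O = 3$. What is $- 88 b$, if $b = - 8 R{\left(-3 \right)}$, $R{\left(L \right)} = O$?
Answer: $2112$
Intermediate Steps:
$R{\left(L \right)} = 3$
$b = -24$ ($b = \left(-8\right) 3 = -24$)
$- 88 b = \left(-88\right) \left(-24\right) = 2112$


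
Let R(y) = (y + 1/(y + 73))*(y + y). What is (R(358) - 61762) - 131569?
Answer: 27152423/431 ≈ 62999.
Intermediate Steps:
R(y) = 2*y*(y + 1/(73 + y)) (R(y) = (y + 1/(73 + y))*(2*y) = 2*y*(y + 1/(73 + y)))
(R(358) - 61762) - 131569 = (2*358*(1 + 358**2 + 73*358)/(73 + 358) - 61762) - 131569 = (2*358*(1 + 128164 + 26134)/431 - 61762) - 131569 = (2*358*(1/431)*154299 - 61762) - 131569 = (110478084/431 - 61762) - 131569 = 83858662/431 - 131569 = 27152423/431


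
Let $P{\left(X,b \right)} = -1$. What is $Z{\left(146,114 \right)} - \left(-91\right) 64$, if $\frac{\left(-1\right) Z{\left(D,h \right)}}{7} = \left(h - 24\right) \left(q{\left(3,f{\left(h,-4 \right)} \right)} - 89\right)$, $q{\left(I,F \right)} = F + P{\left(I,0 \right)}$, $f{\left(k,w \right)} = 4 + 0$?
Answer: $60004$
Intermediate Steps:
$f{\left(k,w \right)} = 4$
$q{\left(I,F \right)} = -1 + F$ ($q{\left(I,F \right)} = F - 1 = -1 + F$)
$Z{\left(D,h \right)} = -14448 + 602 h$ ($Z{\left(D,h \right)} = - 7 \left(h - 24\right) \left(\left(-1 + 4\right) - 89\right) = - 7 \left(-24 + h\right) \left(3 - 89\right) = - 7 \left(-24 + h\right) \left(-86\right) = - 7 \left(2064 - 86 h\right) = -14448 + 602 h$)
$Z{\left(146,114 \right)} - \left(-91\right) 64 = \left(-14448 + 602 \cdot 114\right) - \left(-91\right) 64 = \left(-14448 + 68628\right) - -5824 = 54180 + 5824 = 60004$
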